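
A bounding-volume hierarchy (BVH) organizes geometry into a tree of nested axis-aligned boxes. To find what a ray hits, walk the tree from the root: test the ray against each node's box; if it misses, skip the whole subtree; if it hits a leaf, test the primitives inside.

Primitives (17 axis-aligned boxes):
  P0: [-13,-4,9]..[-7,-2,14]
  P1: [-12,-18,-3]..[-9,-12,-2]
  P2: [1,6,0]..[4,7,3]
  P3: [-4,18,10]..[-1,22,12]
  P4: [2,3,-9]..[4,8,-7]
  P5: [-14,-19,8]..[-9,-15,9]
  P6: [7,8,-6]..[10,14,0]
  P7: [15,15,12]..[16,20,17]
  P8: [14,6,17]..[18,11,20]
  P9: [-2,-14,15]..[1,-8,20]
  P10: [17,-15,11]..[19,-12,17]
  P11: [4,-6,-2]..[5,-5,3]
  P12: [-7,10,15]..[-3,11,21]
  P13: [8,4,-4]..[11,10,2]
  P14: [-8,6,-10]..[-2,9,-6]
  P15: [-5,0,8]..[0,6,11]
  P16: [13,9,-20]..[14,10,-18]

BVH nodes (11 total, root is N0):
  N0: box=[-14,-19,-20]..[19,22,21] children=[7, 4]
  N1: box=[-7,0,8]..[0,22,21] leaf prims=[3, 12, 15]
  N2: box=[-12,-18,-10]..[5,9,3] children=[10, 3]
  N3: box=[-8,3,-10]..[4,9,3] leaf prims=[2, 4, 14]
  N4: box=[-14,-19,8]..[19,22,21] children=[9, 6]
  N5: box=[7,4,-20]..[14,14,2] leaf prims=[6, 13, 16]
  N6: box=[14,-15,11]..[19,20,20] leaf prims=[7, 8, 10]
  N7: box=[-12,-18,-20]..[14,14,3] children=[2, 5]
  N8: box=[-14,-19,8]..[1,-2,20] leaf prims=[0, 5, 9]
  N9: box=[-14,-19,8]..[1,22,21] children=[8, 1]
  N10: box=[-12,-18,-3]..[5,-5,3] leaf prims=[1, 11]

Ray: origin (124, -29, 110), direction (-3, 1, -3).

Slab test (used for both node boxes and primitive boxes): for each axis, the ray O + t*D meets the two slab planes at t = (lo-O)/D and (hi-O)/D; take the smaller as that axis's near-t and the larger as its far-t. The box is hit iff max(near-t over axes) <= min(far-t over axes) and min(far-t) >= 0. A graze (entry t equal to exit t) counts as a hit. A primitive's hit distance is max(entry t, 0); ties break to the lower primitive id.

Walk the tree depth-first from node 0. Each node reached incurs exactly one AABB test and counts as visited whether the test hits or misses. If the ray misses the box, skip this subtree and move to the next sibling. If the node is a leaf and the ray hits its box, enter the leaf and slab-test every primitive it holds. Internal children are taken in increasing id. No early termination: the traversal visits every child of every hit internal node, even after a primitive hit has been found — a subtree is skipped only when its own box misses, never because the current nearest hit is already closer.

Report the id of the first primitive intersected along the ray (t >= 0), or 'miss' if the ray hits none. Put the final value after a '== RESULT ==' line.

Trace the traversal:
N0 x:[35,46] y:[10,51] z:[89/3,130/3] -> hit [35,130/3], descend [4, 7]
  N4 x:[35,46] y:[10,51] z:[89/3,34] -> miss, prune
  N7 x:[110/3,136/3] y:[11,43] z:[107/3,130/3] -> hit [110/3,43], descend [2, 5]
    N2 x:[119/3,136/3] y:[11,38] z:[107/3,40] -> miss, prune
    N5 x:[110/3,39] y:[33,43] z:[36,130/3] -> hit [110/3,39] leaf, test {P6@t=38, P13@t=113/3, P16(miss)}

Summary -> nodes [0, 4, 7, 2, 5]; box-tests=5; leaf-entries=1; first=P13

== RESULT ==
13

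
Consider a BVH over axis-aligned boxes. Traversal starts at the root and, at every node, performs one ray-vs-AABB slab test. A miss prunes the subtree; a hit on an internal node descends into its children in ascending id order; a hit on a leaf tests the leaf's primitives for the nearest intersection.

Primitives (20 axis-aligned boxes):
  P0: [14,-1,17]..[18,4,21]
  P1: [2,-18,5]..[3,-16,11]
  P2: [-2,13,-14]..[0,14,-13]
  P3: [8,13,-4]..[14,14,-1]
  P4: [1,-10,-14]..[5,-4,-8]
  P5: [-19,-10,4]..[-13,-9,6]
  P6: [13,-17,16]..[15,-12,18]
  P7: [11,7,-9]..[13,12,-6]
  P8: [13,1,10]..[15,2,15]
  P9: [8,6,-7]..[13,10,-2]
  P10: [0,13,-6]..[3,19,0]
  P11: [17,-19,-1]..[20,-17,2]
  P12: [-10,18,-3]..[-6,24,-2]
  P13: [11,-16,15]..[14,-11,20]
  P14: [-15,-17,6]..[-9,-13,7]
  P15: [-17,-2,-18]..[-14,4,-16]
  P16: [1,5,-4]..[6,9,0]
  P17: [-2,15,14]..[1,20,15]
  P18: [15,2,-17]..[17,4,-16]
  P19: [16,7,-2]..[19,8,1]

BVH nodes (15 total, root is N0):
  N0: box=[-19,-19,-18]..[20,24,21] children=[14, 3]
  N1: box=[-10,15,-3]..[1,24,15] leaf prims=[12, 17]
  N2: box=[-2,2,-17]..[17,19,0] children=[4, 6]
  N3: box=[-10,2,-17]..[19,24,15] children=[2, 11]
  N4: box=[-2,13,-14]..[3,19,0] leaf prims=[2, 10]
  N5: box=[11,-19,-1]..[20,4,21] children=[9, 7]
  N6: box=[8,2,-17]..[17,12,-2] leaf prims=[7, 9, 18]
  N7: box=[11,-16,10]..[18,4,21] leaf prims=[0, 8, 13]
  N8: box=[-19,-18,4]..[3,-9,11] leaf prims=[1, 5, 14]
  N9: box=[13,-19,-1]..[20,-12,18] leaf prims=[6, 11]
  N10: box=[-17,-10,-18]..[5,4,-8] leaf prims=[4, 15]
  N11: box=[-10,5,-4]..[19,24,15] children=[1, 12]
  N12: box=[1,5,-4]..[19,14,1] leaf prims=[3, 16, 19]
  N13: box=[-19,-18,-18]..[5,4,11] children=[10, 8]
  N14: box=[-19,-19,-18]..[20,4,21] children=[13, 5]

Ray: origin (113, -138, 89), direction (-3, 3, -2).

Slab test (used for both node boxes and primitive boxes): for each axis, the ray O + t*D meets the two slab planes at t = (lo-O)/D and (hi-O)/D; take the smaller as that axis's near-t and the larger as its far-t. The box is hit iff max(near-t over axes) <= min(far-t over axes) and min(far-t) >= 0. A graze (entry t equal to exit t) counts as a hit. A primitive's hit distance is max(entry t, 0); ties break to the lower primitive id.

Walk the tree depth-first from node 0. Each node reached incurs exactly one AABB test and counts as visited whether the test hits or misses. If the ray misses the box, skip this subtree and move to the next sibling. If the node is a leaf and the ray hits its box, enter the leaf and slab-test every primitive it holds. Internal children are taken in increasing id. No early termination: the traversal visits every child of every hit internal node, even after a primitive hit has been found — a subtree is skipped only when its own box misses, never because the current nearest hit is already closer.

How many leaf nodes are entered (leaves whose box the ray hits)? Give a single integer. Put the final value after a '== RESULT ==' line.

Trace the traversal:
N0 x:[31,44] y:[119/3,54] z:[34,107/2] -> hit [119/3,44], descend [3, 14]
  N3 x:[94/3,41] y:[140/3,54] z:[37,53] -> miss, prune
  N14 x:[31,44] y:[119/3,142/3] z:[34,107/2] -> hit [119/3,44], descend [5, 13]
    N5 x:[31,34] y:[119/3,142/3] z:[34,45] -> miss, prune
    N13 x:[36,44] y:[40,142/3] z:[39,107/2] -> hit [40,44], descend [8, 10]
      N8 x:[110/3,44] y:[40,43] z:[39,85/2] -> hit [40,85/2] leaf, test {P1(miss), P5(miss), P14@t=41}
      N10 x:[36,130/3] y:[128/3,142/3] z:[97/2,107/2] -> miss, prune

order=[0, 3, 14, 5, 13, 8, 10]  |boxes|=7  |leaves|=1  hit=P14

== RESULT ==
1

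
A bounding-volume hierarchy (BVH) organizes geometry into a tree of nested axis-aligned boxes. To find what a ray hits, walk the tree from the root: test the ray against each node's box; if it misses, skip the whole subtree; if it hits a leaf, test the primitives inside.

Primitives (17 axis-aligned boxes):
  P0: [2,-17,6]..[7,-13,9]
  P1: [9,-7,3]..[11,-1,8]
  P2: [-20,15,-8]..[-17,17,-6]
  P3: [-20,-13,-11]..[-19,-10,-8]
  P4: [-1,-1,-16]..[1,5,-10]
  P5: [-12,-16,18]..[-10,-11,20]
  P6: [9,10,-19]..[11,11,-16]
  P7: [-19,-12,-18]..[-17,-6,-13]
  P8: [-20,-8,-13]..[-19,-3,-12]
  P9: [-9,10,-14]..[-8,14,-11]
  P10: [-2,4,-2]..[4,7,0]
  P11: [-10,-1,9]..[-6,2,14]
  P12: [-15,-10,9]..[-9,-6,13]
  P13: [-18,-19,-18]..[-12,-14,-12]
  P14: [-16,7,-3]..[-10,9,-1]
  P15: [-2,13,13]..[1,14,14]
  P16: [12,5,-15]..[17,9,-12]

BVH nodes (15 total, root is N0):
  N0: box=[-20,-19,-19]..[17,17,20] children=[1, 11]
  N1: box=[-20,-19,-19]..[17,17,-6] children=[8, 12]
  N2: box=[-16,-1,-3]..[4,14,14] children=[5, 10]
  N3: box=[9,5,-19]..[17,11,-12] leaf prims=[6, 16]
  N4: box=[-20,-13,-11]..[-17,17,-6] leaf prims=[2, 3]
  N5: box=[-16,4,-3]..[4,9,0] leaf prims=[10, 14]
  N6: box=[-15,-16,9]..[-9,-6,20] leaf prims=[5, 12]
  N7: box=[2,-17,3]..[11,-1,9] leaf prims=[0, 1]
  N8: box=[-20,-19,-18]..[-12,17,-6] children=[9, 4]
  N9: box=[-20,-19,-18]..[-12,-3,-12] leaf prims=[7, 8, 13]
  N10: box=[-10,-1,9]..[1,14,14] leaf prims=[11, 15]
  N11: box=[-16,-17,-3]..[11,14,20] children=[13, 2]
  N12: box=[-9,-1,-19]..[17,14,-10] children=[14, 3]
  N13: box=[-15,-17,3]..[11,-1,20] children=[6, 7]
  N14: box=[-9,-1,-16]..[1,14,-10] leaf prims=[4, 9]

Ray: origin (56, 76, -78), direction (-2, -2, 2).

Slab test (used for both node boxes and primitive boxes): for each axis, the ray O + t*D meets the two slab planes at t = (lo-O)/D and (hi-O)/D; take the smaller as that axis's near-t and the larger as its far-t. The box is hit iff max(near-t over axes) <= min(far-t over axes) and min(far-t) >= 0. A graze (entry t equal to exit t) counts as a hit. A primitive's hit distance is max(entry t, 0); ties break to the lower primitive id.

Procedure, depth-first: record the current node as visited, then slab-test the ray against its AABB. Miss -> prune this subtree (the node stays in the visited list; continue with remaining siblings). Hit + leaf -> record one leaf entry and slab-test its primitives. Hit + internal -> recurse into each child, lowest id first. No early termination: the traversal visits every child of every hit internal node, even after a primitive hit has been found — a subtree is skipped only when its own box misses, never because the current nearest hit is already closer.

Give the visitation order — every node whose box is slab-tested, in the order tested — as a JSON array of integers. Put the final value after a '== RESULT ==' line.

Walk:
N0 x:[39/2,38] y:[59/2,95/2] z:[59/2,49] -> hit [59/2,38], descend [1, 11]
  N1 x:[39/2,38] y:[59/2,95/2] z:[59/2,36] -> hit [59/2,36], descend [8, 12]
    N8 x:[34,38] y:[59/2,95/2] z:[30,36] -> hit [34,36], descend [4, 9]
      N4 x:[73/2,38] y:[59/2,89/2] z:[67/2,36] -> miss, prune
      N9 x:[34,38] y:[79/2,95/2] z:[30,33] -> miss, prune
    N12 x:[39/2,65/2] y:[31,77/2] z:[59/2,34] -> hit [31,65/2], descend [3, 14]
      N3 x:[39/2,47/2] y:[65/2,71/2] z:[59/2,33] -> miss, prune
      N14 x:[55/2,65/2] y:[31,77/2] z:[31,34] -> hit [31,65/2] leaf, test {P4(miss), P9@t=32}
  N11 x:[45/2,36] y:[31,93/2] z:[75/2,49] -> miss, prune

Summary -> nodes [0, 1, 8, 4, 9, 12, 3, 14, 11]; box-tests=9; leaf-entries=1; first=P9

== RESULT ==
[0, 1, 8, 4, 9, 12, 3, 14, 11]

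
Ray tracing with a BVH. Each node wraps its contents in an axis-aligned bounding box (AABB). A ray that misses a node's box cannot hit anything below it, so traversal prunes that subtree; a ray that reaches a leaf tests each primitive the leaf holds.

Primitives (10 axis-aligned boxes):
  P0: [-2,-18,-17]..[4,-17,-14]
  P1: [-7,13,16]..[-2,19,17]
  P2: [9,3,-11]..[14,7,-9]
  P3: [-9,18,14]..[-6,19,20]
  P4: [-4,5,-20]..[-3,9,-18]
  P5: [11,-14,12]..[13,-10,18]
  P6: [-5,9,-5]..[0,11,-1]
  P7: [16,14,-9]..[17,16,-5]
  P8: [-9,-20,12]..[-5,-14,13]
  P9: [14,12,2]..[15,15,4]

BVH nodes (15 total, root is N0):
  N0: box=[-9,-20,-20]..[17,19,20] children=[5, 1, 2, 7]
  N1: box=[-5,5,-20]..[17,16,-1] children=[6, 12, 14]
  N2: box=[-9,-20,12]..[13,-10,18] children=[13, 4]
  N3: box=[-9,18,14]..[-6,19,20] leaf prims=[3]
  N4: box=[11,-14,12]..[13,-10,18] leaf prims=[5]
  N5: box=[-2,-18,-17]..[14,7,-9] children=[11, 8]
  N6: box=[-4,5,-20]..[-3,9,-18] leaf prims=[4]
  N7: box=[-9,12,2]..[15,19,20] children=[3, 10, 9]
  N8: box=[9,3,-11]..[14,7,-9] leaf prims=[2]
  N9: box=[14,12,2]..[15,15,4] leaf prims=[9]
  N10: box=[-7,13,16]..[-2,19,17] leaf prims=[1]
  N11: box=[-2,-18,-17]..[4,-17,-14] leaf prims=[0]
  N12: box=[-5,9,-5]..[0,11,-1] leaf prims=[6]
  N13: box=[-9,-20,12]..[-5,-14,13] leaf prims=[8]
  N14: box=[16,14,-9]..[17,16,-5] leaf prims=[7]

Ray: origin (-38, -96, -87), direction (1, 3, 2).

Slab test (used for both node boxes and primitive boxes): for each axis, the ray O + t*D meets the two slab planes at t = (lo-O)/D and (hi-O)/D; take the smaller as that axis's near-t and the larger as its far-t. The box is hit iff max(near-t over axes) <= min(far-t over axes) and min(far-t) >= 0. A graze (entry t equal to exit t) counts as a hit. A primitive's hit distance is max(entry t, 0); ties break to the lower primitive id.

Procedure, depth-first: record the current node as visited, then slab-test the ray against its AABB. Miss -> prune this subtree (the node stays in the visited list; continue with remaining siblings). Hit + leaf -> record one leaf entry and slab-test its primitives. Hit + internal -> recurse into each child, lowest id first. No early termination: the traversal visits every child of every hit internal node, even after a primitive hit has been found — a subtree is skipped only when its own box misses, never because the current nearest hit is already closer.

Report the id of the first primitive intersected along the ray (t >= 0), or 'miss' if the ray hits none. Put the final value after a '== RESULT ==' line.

Traverse from the root:
N0 x:[29,55] y:[76/3,115/3] z:[67/2,107/2] -> hit [67/2,115/3], descend [1, 2, 5, 7]
  N1 x:[33,55] y:[101/3,112/3] z:[67/2,43] -> hit [101/3,112/3], descend [6, 12, 14]
    N6 x:[34,35] y:[101/3,35] z:[67/2,69/2] -> hit [34,69/2] leaf, test {P4@t=34}
    N12 x:[33,38] y:[35,107/3] z:[41,43] -> miss, prune
    N14 x:[54,55] y:[110/3,112/3] z:[39,41] -> miss, prune
  N2 x:[29,51] y:[76/3,86/3] z:[99/2,105/2] -> miss, prune
  N5 x:[36,52] y:[26,103/3] z:[35,39] -> miss, prune
  N7 x:[29,53] y:[36,115/3] z:[89/2,107/2] -> miss, prune

8 AABB tests over nodes [0, 1, 6, 12, 14, 2, 5, 7]; 1 leaf entered; closest P4.

== RESULT ==
4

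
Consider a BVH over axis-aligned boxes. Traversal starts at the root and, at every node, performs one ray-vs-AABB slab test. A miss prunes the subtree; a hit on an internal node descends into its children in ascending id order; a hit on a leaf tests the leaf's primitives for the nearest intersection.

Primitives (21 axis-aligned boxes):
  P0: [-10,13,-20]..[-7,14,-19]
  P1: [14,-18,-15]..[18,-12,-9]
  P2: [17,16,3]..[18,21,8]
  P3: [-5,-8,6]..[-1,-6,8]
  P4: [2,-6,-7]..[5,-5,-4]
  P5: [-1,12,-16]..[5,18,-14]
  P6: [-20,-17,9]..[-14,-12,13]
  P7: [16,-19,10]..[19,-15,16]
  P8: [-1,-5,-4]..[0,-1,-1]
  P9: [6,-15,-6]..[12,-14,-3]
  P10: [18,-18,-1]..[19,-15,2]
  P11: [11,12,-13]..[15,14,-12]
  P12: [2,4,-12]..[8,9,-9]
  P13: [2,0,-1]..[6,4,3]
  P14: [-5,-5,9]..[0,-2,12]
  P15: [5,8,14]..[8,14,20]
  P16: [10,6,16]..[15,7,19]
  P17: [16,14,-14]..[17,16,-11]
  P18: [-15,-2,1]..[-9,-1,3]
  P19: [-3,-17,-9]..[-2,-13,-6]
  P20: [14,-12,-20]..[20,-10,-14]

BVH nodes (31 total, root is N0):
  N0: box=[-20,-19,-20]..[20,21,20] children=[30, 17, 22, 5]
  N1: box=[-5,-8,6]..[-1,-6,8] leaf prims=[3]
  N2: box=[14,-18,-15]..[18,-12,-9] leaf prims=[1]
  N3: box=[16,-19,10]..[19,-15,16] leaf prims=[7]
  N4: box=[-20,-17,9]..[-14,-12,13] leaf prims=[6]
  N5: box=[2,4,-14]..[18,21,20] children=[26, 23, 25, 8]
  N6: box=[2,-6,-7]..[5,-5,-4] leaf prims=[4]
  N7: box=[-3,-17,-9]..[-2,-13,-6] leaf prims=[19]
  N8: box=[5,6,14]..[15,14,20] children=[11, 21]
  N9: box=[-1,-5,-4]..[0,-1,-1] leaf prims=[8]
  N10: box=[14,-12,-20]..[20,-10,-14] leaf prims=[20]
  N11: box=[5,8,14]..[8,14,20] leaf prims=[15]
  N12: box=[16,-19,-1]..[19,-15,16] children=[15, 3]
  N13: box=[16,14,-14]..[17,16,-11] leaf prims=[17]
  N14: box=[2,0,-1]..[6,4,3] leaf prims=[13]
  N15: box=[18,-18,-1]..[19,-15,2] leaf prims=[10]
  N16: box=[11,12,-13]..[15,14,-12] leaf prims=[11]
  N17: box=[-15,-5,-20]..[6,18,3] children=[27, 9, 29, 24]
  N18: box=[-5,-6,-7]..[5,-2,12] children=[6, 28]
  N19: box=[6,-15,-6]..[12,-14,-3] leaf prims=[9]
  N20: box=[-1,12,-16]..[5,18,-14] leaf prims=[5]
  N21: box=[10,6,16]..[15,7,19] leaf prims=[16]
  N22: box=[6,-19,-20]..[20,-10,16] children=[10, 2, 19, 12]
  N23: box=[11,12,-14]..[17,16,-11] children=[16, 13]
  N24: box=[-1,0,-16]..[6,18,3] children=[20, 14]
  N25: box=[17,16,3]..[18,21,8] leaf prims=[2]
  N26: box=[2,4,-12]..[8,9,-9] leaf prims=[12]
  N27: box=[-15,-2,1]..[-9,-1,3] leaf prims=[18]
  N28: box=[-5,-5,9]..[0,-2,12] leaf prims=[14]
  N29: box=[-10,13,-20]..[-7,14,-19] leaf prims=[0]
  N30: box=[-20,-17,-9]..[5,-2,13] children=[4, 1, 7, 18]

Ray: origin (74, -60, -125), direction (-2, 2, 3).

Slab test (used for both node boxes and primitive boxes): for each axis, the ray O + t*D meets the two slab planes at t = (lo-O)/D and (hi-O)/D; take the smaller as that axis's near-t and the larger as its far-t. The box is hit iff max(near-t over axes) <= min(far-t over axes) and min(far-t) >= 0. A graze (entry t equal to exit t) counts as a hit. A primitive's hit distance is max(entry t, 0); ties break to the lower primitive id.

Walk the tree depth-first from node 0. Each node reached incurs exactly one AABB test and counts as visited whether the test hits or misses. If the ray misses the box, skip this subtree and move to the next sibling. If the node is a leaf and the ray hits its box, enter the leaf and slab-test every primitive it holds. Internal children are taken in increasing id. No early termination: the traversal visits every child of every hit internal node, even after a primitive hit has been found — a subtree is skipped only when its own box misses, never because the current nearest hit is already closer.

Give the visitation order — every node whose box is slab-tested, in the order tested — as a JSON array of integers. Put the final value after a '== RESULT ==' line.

Trace the traversal:
N0 x:[27,47] y:[41/2,81/2] z:[35,145/3] -> hit [35,81/2], descend [5, 17, 22, 30]
  N5 x:[28,36] y:[32,81/2] z:[37,145/3] -> miss, prune
  N17 x:[34,89/2] y:[55/2,39] z:[35,128/3] -> hit [35,39], descend [9, 24, 27, 29]
    N9 x:[37,75/2] y:[55/2,59/2] z:[121/3,124/3] -> miss, prune
    N24 x:[34,75/2] y:[30,39] z:[109/3,128/3] -> hit [109/3,75/2], descend [14, 20]
      N14 x:[34,36] y:[30,32] z:[124/3,128/3] -> miss, prune
      N20 x:[69/2,75/2] y:[36,39] z:[109/3,37] -> hit [109/3,37] leaf, test {P5@t=109/3}
    N27 x:[83/2,89/2] y:[29,59/2] z:[42,128/3] -> miss, prune
    N29 x:[81/2,42] y:[73/2,37] z:[35,106/3] -> miss, prune
  N22 x:[27,34] y:[41/2,25] z:[35,47] -> miss, prune
  N30 x:[69/2,47] y:[43/2,29] z:[116/3,46] -> miss, prune

order=[0, 5, 17, 9, 24, 14, 20, 27, 29, 22, 30]  |boxes|=11  |leaves|=1  hit=P5

== RESULT ==
[0, 5, 17, 9, 24, 14, 20, 27, 29, 22, 30]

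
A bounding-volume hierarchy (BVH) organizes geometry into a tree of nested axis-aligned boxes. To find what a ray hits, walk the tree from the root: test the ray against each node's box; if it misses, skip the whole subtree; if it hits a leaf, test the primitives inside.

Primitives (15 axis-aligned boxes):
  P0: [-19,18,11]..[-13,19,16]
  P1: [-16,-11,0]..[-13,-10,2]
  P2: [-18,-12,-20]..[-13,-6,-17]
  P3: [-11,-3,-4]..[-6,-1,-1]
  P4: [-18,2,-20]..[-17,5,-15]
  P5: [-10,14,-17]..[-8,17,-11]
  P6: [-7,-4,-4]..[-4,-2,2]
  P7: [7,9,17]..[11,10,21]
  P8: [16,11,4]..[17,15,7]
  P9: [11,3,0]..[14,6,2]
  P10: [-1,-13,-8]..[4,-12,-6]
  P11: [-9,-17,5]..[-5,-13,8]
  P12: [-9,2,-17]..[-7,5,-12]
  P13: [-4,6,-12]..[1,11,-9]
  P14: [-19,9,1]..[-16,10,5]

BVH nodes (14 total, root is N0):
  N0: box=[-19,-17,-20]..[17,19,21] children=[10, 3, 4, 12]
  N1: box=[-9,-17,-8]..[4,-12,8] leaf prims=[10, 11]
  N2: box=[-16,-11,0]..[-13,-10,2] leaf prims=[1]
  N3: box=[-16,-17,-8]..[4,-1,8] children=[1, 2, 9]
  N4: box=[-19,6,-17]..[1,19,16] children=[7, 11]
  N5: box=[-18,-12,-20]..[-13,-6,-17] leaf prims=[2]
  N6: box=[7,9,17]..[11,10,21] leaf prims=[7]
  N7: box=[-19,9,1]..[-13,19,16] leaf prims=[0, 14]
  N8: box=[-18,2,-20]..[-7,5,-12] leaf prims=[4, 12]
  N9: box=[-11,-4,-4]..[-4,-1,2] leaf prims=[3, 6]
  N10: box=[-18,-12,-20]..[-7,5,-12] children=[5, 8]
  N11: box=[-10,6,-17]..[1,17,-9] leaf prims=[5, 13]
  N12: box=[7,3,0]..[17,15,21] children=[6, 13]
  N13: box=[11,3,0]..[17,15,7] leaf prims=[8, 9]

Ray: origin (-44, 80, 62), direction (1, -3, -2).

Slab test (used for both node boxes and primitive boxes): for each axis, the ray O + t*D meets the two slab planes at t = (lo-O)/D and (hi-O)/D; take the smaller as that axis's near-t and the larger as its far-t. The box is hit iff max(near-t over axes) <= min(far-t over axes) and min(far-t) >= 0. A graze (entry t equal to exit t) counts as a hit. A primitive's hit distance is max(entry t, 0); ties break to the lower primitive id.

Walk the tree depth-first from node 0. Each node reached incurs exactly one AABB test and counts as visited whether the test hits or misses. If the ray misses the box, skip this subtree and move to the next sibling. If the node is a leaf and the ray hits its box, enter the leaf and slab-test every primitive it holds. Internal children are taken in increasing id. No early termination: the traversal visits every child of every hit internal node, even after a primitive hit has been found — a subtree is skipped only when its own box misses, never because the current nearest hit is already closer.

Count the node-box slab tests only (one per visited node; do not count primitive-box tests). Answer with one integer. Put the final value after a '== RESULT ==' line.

Walk:
N0 x:[25,61] y:[61/3,97/3] z:[41/2,41] -> hit [25,97/3], descend [3, 4, 10, 12]
  N3 x:[28,48] y:[27,97/3] z:[27,35] -> hit [28,97/3], descend [1, 2, 9]
    N1 x:[35,48] y:[92/3,97/3] z:[27,35] -> miss, prune
    N2 x:[28,31] y:[30,91/3] z:[30,31] -> hit [30,91/3] leaf, test {P1@t=30}
    N9 x:[33,40] y:[27,28] z:[30,33] -> miss, prune
  N4 x:[25,45] y:[61/3,74/3] z:[23,79/2] -> miss, prune
  N10 x:[26,37] y:[25,92/3] z:[37,41] -> miss, prune
  N12 x:[51,61] y:[65/3,77/3] z:[41/2,31] -> miss, prune

order=[0, 3, 1, 2, 9, 4, 10, 12]  |boxes|=8  |leaves|=1  hit=P1

== RESULT ==
8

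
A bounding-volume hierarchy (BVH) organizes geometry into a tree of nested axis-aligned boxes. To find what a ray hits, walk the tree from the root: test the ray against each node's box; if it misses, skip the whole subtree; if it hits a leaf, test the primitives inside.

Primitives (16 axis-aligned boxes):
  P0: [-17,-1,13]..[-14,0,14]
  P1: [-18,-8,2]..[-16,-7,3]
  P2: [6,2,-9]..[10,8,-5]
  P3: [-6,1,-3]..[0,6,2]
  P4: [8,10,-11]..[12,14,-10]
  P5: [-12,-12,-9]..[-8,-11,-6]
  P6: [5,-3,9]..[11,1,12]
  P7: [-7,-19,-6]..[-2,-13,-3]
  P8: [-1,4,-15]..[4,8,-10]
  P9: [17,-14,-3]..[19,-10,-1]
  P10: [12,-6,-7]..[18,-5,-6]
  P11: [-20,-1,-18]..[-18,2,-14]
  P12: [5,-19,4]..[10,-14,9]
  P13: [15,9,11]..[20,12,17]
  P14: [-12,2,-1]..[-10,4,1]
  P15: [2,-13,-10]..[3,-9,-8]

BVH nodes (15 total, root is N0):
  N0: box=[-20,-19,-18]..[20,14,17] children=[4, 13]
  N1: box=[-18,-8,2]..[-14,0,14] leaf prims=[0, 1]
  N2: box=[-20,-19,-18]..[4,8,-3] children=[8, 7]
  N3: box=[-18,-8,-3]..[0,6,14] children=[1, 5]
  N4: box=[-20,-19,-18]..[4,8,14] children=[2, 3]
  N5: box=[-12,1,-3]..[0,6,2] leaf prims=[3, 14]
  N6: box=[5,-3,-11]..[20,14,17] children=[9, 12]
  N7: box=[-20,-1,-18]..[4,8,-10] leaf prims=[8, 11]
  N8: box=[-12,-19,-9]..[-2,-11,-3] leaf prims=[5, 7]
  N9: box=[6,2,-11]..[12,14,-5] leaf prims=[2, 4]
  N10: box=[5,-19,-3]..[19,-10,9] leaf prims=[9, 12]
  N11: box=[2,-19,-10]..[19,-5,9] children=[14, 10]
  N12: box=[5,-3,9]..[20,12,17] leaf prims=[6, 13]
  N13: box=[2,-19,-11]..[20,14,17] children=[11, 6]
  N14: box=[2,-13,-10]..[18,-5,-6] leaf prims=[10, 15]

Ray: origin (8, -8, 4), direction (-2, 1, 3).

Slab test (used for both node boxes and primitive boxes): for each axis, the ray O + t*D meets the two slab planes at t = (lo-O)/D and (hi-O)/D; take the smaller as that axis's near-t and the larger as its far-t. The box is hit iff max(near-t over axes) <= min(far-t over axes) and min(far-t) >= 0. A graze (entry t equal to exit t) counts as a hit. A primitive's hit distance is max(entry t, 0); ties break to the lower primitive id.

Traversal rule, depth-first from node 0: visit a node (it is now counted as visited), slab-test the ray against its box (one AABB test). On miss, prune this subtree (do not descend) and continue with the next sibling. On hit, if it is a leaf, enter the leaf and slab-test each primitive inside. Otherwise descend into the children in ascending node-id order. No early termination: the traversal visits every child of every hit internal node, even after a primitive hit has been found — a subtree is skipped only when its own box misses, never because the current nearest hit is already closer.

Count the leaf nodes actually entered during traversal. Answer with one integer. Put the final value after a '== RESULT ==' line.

Traverse from the root:
N0 x:[-6,14] y:[-11,22] z:[-22/3,13/3] -> hit [-6,13/3], descend [4, 13]
  N4 x:[2,14] y:[-11,16] z:[-22/3,10/3] -> hit [2,10/3], descend [2, 3]
    N2 x:[2,14] y:[-11,16] z:[-22/3,-7/3] -> miss, prune
    N3 x:[4,13] y:[0,14] z:[-7/3,10/3] -> miss, prune
  N13 x:[-6,3] y:[-11,22] z:[-5,13/3] -> hit [-5,3], descend [6, 11]
    N6 x:[-6,3/2] y:[5,22] z:[-5,13/3] -> miss, prune
    N11 x:[-11/2,3] y:[-11,3] z:[-14/3,5/3] -> hit [-14/3,5/3], descend [10, 14]
      N10 x:[-11/2,3/2] y:[-11,-2] z:[-7/3,5/3] -> miss, prune
      N14 x:[-5,3] y:[-5,3] z:[-14/3,-10/3] -> miss, prune

Visited [0, 4, 2, 3, 13, 6, 11, 10, 14]. Tests: 9 box, 0 leaf. Nearest: miss.

== RESULT ==
0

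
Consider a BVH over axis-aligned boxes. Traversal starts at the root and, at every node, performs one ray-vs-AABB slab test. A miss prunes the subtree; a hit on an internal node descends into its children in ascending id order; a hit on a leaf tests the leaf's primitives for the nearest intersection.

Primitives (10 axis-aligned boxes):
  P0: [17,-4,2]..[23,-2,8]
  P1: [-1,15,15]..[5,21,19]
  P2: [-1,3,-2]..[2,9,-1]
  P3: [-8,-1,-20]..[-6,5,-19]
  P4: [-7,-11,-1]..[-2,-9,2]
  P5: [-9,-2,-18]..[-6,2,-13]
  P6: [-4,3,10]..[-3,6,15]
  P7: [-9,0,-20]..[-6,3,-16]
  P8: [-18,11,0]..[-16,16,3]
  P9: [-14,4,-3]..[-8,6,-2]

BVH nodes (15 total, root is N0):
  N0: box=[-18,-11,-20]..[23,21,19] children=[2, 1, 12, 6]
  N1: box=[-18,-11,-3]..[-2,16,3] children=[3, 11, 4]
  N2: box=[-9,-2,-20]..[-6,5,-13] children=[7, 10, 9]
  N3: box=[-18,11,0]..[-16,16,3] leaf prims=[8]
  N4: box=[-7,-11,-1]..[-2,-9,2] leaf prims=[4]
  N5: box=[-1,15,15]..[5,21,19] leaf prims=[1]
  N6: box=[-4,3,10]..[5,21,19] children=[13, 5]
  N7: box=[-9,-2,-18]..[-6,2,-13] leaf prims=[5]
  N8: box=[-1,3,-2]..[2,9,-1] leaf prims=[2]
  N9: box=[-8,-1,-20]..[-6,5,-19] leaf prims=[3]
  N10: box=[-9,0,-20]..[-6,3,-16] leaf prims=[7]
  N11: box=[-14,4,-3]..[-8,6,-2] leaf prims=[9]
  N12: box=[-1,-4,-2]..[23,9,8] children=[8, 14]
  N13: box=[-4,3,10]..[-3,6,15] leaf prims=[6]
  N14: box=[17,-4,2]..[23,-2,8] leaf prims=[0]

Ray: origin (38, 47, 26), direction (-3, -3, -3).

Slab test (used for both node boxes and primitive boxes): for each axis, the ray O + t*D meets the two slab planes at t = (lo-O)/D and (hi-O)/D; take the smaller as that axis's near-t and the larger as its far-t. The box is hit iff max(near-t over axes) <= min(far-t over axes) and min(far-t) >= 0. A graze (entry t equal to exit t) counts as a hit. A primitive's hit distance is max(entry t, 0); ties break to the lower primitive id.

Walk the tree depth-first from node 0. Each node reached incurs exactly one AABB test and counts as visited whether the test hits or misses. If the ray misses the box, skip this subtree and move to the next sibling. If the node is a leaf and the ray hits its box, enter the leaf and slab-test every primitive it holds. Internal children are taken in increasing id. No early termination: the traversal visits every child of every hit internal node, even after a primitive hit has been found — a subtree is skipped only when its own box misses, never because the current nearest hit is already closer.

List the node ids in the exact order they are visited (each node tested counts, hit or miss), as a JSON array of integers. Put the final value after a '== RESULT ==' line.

Trace the traversal:
N0 x:[5,56/3] y:[26/3,58/3] z:[7/3,46/3] -> hit [26/3,46/3], descend [1, 2, 6, 12]
  N1 x:[40/3,56/3] y:[31/3,58/3] z:[23/3,29/3] -> miss, prune
  N2 x:[44/3,47/3] y:[14,49/3] z:[13,46/3] -> hit [44/3,46/3], descend [7, 9, 10]
    N7 x:[44/3,47/3] y:[15,49/3] z:[13,44/3] -> miss, prune
    N9 x:[44/3,46/3] y:[14,16] z:[15,46/3] -> hit [15,46/3] leaf, test {P3@t=15}
    N10 x:[44/3,47/3] y:[44/3,47/3] z:[14,46/3] -> hit [44/3,46/3] leaf, test {P7@t=44/3}
  N6 x:[11,14] y:[26/3,44/3] z:[7/3,16/3] -> miss, prune
  N12 x:[5,13] y:[38/3,17] z:[6,28/3] -> miss, prune

8 AABB tests over nodes [0, 1, 2, 7, 9, 10, 6, 12]; 2 leaves entered; closest P7.

== RESULT ==
[0, 1, 2, 7, 9, 10, 6, 12]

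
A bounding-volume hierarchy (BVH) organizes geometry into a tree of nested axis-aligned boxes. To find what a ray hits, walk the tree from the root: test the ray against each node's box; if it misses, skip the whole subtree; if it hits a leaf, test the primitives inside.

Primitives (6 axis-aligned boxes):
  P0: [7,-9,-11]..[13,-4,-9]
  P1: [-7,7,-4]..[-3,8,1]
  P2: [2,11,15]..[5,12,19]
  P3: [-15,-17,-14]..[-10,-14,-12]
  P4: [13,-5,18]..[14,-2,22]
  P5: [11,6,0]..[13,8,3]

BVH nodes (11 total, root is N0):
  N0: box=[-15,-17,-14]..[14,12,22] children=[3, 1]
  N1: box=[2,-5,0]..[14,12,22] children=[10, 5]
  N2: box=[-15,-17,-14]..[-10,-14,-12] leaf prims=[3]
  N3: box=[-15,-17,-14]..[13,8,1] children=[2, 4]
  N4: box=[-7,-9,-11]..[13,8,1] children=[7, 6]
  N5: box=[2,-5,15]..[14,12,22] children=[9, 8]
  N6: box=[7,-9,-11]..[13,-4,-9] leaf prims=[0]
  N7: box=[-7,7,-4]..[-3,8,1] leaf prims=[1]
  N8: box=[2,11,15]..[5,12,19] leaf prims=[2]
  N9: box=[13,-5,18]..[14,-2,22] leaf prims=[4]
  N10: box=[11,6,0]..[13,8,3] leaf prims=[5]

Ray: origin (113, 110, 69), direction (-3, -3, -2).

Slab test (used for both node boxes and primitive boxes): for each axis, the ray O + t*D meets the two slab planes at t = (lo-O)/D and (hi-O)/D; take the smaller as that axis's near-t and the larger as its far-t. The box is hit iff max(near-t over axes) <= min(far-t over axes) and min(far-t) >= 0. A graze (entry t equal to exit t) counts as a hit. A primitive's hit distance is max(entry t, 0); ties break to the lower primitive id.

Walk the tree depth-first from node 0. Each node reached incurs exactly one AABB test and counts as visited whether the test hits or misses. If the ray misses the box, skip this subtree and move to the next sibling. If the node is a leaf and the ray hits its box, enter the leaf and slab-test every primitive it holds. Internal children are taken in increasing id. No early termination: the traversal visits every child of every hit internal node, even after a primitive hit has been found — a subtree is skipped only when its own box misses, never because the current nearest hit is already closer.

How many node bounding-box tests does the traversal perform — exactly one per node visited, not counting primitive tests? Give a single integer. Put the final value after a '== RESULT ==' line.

Trace the traversal:
N0 x:[33,128/3] y:[98/3,127/3] z:[47/2,83/2] -> hit [33,83/2], descend [1, 3]
  N1 x:[33,37] y:[98/3,115/3] z:[47/2,69/2] -> hit [33,69/2], descend [5, 10]
    N5 x:[33,37] y:[98/3,115/3] z:[47/2,27] -> miss, prune
    N10 x:[100/3,34] y:[34,104/3] z:[33,69/2] -> hit [34,34] leaf, test {P5@t=34}
  N3 x:[100/3,128/3] y:[34,127/3] z:[34,83/2] -> hit [34,83/2], descend [2, 4]
    N2 x:[41,128/3] y:[124/3,127/3] z:[81/2,83/2] -> hit [124/3,83/2] leaf, test {P3@t=124/3}
    N4 x:[100/3,40] y:[34,119/3] z:[34,40] -> hit [34,119/3], descend [6, 7]
      N6 x:[100/3,106/3] y:[38,119/3] z:[39,40] -> miss, prune
      N7 x:[116/3,40] y:[34,103/3] z:[34,73/2] -> miss, prune

9 AABB tests over nodes [0, 1, 5, 10, 3, 2, 4, 6, 7]; 2 leaves entered; closest P5.

== RESULT ==
9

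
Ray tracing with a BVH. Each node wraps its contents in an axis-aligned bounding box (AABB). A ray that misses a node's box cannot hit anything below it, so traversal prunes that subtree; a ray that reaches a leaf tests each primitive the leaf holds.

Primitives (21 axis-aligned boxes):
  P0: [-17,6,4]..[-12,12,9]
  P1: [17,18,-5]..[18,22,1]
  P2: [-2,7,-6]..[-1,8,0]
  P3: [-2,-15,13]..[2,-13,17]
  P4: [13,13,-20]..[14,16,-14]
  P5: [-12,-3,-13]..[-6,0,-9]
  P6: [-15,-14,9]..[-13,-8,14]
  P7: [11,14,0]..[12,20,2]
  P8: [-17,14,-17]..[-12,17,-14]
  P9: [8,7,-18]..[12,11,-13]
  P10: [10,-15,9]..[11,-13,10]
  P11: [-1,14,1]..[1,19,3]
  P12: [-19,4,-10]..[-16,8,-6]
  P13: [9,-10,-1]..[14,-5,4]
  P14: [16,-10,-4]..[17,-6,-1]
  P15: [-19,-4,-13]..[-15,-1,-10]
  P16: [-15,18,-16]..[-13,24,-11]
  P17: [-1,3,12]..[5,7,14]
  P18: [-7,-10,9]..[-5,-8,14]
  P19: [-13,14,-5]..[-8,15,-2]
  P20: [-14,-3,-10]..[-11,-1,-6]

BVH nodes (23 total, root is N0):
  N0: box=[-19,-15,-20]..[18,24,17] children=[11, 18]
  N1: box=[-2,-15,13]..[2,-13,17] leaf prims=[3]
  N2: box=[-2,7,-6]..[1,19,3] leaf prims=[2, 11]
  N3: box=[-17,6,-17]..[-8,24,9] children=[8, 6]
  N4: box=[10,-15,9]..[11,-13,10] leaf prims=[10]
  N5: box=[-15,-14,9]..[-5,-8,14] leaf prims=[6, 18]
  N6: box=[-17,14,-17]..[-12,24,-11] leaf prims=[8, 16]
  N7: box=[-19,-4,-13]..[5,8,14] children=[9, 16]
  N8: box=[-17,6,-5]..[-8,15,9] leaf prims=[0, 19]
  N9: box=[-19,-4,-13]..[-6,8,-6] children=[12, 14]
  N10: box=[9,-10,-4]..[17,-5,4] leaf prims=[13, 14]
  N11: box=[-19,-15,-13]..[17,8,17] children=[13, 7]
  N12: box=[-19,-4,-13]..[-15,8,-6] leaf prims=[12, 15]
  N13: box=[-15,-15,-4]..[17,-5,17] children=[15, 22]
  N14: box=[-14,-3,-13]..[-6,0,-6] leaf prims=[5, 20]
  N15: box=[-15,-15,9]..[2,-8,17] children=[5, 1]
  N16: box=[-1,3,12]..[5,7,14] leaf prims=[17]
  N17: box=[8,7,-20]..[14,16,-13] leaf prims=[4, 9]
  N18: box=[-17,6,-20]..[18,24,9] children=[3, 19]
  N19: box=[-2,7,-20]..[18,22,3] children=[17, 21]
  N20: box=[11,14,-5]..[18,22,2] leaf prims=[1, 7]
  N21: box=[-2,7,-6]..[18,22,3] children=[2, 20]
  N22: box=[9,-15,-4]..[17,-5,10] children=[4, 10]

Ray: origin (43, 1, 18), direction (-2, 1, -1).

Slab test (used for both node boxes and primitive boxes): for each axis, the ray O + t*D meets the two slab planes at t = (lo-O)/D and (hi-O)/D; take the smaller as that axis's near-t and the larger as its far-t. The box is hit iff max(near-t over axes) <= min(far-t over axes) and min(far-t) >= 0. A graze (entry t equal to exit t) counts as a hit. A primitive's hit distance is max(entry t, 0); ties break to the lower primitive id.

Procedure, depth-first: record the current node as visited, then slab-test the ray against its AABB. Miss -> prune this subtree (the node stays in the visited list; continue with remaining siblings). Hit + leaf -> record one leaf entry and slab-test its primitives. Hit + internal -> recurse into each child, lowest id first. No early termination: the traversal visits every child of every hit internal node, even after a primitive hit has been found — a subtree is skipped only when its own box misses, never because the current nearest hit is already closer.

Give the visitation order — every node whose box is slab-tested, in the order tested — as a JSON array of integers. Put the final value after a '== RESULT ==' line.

Traverse from the root:
N0 x:[25/2,31] y:[-16,23] z:[1,38] -> hit [25/2,23], descend [11, 18]
  N11 x:[13,31] y:[-16,7] z:[1,31] -> miss, prune
  N18 x:[25/2,30] y:[5,23] z:[9,38] -> hit [25/2,23], descend [3, 19]
    N3 x:[51/2,30] y:[5,23] z:[9,35] -> miss, prune
    N19 x:[25/2,45/2] y:[6,21] z:[15,38] -> hit [15,21], descend [17, 21]
      N17 x:[29/2,35/2] y:[6,15] z:[31,38] -> miss, prune
      N21 x:[25/2,45/2] y:[6,21] z:[15,24] -> hit [15,21], descend [2, 20]
        N2 x:[21,45/2] y:[6,18] z:[15,24] -> miss, prune
        N20 x:[25/2,16] y:[13,21] z:[16,23] -> hit [16,16] leaf, test {P1(miss), P7@t=16}

order=[0, 11, 18, 3, 19, 17, 21, 2, 20]  |boxes|=9  |leaves|=1  hit=P7

== RESULT ==
[0, 11, 18, 3, 19, 17, 21, 2, 20]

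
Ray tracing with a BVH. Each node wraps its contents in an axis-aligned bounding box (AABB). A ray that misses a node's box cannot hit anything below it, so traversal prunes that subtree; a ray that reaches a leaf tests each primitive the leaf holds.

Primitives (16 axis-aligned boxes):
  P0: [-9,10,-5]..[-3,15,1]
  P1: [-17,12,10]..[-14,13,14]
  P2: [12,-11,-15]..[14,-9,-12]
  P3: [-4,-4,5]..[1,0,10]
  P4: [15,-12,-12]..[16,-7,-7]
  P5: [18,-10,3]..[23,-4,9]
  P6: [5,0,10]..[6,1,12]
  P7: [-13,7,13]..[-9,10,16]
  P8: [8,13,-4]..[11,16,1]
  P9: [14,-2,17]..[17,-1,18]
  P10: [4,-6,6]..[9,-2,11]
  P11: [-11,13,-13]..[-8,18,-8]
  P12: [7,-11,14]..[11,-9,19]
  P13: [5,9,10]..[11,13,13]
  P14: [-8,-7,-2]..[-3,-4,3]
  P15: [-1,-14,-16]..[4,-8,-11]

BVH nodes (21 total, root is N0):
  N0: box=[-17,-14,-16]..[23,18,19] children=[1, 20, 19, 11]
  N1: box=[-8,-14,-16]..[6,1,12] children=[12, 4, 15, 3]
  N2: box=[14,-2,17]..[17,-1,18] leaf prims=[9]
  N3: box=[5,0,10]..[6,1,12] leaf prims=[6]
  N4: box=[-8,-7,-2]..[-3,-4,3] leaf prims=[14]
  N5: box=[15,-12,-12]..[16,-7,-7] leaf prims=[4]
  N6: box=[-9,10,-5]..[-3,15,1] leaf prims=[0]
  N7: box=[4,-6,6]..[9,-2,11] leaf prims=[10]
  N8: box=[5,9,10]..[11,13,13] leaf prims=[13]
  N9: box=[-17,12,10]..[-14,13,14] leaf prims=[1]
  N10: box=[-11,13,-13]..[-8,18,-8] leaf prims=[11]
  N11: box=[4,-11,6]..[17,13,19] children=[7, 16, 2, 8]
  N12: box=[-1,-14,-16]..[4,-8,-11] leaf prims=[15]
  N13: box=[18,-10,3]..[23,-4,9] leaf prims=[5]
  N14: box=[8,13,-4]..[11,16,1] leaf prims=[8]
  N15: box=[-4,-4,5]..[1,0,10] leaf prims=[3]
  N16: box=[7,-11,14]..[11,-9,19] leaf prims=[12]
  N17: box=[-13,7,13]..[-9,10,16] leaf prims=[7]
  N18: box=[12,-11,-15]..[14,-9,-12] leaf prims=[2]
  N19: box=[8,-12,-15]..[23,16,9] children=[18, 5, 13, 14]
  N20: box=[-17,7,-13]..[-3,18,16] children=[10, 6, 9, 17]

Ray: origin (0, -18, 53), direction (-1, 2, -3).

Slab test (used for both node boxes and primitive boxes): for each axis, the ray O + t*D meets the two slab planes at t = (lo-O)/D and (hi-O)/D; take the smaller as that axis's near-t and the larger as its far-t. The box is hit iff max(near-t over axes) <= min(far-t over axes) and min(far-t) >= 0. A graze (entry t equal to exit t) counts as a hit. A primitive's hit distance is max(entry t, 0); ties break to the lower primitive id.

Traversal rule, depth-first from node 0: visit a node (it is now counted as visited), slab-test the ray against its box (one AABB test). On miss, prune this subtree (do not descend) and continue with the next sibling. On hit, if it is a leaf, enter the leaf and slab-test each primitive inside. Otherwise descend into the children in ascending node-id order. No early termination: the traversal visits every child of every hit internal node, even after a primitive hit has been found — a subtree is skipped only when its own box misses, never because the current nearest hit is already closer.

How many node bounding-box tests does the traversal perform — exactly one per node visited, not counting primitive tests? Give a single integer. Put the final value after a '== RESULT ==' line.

Walk:
N0 x:[-23,17] y:[2,18] z:[34/3,23] -> hit [34/3,17], descend [1, 11, 19, 20]
  N1 x:[-6,8] y:[2,19/2] z:[41/3,23] -> miss, prune
  N11 x:[-17,-4] y:[7/2,31/2] z:[34/3,47/3] -> miss, prune
  N19 x:[-23,-8] y:[3,17] z:[44/3,68/3] -> miss, prune
  N20 x:[3,17] y:[25/2,18] z:[37/3,22] -> hit [25/2,17], descend [6, 9, 10, 17]
    N6 x:[3,9] y:[14,33/2] z:[52/3,58/3] -> miss, prune
    N9 x:[14,17] y:[15,31/2] z:[13,43/3] -> miss, prune
    N10 x:[8,11] y:[31/2,18] z:[61/3,22] -> miss, prune
    N17 x:[9,13] y:[25/2,14] z:[37/3,40/3] -> hit [25/2,13] leaf, test {P7@t=25/2}

Visited [0, 1, 11, 19, 20, 6, 9, 10, 17]. Tests: 9 box, 1 leaf. Nearest: P7.

== RESULT ==
9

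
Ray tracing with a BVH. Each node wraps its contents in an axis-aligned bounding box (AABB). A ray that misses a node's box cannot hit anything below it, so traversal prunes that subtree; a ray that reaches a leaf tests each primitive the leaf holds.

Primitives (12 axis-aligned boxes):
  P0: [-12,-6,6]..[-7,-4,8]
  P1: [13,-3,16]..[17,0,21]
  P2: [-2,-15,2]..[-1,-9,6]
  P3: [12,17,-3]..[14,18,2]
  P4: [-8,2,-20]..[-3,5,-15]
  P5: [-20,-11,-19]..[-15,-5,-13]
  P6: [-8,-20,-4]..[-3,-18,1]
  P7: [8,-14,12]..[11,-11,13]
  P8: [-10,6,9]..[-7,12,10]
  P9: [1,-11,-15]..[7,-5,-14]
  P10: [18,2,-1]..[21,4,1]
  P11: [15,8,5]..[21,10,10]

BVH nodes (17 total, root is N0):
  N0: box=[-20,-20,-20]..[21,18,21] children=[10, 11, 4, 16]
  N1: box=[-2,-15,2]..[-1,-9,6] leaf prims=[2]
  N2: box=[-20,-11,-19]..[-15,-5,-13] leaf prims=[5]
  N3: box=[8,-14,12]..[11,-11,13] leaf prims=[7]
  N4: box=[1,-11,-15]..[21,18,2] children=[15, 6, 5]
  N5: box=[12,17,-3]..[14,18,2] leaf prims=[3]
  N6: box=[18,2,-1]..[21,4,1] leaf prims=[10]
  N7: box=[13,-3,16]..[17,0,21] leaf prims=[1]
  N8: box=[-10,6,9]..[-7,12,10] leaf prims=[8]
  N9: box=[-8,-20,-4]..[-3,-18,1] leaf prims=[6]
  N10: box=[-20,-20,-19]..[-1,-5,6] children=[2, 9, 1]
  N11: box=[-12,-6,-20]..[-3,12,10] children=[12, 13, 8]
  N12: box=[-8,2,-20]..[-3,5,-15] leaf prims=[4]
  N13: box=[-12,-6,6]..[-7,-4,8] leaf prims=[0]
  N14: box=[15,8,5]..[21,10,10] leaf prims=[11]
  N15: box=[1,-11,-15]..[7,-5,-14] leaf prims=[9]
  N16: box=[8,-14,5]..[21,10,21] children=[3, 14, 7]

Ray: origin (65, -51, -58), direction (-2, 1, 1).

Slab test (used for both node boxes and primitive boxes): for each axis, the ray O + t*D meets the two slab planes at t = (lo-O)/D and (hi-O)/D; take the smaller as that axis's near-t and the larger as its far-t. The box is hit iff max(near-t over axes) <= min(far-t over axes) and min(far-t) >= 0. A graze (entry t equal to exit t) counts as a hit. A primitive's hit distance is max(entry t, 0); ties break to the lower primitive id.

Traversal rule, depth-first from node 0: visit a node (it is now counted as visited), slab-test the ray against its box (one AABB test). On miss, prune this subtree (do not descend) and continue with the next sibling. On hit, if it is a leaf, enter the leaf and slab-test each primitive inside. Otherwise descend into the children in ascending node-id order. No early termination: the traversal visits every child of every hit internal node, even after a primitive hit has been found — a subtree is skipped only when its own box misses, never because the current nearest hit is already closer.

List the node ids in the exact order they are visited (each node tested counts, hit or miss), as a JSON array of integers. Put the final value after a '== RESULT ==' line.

Trace the traversal:
N0 x:[22,85/2] y:[31,69] z:[38,79] -> hit [38,85/2], descend [4, 10, 11, 16]
  N4 x:[22,32] y:[40,69] z:[43,60] -> miss, prune
  N10 x:[33,85/2] y:[31,46] z:[39,64] -> hit [39,85/2], descend [1, 2, 9]
    N1 x:[33,67/2] y:[36,42] z:[60,64] -> miss, prune
    N2 x:[40,85/2] y:[40,46] z:[39,45] -> hit [40,85/2] leaf, test {P5@t=40}
    N9 x:[34,73/2] y:[31,33] z:[54,59] -> miss, prune
  N11 x:[34,77/2] y:[45,63] z:[38,68] -> miss, prune
  N16 x:[22,57/2] y:[37,61] z:[63,79] -> miss, prune

order=[0, 4, 10, 1, 2, 9, 11, 16]  |boxes|=8  |leaves|=1  hit=P5

== RESULT ==
[0, 4, 10, 1, 2, 9, 11, 16]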